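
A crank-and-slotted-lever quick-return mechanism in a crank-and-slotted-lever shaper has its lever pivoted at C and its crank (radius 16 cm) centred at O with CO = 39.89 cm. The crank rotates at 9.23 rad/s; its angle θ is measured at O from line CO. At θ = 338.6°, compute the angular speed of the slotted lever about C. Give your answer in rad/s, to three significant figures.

2.59

ω = 9.23 rad/s
Crank pin A relative to C: A = (d + r cosθ, r sinθ); lever angle φ = atan2(r sinθ, d + r cosθ).
Differentiating tanφ: φ̇ = rω(d cosθ + r)/(d² + r² + 2dr cosθ).
d² + r² + 2dr cosθ = |CA|² = 0.303569 m²;  d cosθ + r = +0.5314 m.
|ω_lever| = |0.16·9.23·+0.5314| / 0.303569 = 2.5851 rad/s.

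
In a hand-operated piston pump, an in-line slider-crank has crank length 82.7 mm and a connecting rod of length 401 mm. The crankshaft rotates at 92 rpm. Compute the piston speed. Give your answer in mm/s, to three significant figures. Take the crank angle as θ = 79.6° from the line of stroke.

813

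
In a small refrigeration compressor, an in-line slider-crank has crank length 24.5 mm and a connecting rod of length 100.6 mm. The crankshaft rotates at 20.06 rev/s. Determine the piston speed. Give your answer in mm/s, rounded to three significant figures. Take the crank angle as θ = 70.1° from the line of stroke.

ω = 2π·20.1 = 126 rad/s
For an in-line slider-crank, x = r cosθ + √(L² − r² sin²θ), so v = −rω sinθ·[1 + r cosθ/√(L² − r² sin²θ)].
With r = 0.0245 m, L = 0.1006 m, θ = 70.1°: √(L² − r² sin²θ) = 0.097927 m.
v = −0.0245·126·0.94029·[1 + 0.0245·0.34038/0.097927] = -3.1509 m/s.
|v| = 3.1509 m/s = 3150.9 mm/s.

3150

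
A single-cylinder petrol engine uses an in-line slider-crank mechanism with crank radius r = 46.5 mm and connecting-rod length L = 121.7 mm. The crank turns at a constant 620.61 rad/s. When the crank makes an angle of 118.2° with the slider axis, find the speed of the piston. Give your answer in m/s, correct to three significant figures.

20.6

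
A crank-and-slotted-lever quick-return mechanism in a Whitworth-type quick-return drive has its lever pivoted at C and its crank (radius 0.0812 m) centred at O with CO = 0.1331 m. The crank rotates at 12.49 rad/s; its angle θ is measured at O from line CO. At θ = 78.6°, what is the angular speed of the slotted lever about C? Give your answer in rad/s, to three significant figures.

ω = 12.49 rad/s
Crank pin A relative to C: A = (d + r cosθ, r sinθ); lever angle φ = atan2(r sinθ, d + r cosθ).
Differentiating tanφ: φ̇ = rω(d cosθ + r)/(d² + r² + 2dr cosθ).
d² + r² + 2dr cosθ = |CA|² = 0.0285815 m²;  d cosθ + r = +0.10751 m.
|ω_lever| = |0.0812·12.49·+0.10751| / 0.0285815 = 3.8148 rad/s.

3.81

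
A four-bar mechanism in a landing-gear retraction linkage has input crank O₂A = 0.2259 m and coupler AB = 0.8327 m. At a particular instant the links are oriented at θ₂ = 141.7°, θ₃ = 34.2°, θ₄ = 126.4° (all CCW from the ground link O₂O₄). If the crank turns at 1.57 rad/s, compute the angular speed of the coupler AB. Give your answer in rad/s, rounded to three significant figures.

ω₂ = 1.57 rad/s
Differentiating the loop-closure r₂e^{iθ₂}+r₃e^{iθ₃}=r₁+r₄e^{iθ₄} gives r₂ω₂e^{iθ₂}+r₃ω₃e^{iθ₃}=r₄ω₄e^{iθ₄}.
Eliminating the other unknown: ω₃ = r₂ω₂ sin(θ₄−θ₂) / [r₃ sin(θ₃−θ₄)].
Numerator sine = -0.26387; denominator sine = -0.99926.
Result = 0.2259·1.57·(-0.26387) / (0.8327·(-0.99926)) = +0.11247 rad/s; magnitude 0.11247 rad/s.

0.112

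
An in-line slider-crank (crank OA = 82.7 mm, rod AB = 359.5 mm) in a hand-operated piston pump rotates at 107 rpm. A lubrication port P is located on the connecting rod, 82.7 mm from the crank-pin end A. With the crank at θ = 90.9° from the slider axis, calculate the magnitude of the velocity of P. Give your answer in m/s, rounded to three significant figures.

ω = 11.21 rad/s.  Crank-pin speed |V_A| = rω = 0.92665 m/s, perpendicular to OA.
Rod angle: sinφ = −(r/L) sinθ ⇒ φ = -13.298°; ω_rod = −rω cosθ/√(L²−r²sin²θ) = +0.041603 rad/s.
V_P = V_A + ω_rod × AP, with AP = 0.0827 m along the rod.
Components: V_Px = −rω sinθ − a·ω_rod·sinφ = -0.92575 m/s;  V_Py = rω cosθ + a·ω_rod·cosφ = -0.011207 m/s.
|V_P| = √(V_Px² + V_Py²) = 0.92582 m/s.

0.926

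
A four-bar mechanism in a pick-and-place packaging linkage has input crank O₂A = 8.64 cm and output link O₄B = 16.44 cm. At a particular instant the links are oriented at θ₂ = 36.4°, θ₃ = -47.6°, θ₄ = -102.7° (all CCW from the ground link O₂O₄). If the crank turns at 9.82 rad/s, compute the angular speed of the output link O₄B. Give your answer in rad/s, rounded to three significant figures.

ω₂ = 9.82 rad/s
Differentiating the loop-closure r₂e^{iθ₂}+r₃e^{iθ₃}=r₁+r₄e^{iθ₄} gives r₂ω₂e^{iθ₂}+r₃ω₃e^{iθ₃}=r₄ω₄e^{iθ₄}.
Eliminating the other unknown: ω₄ = r₂ω₂ sin(θ₂−θ₃) / [r₄ sin(θ₄−θ₃)].
Numerator sine = +0.99452; denominator sine = -0.82015.
Result = 0.0864·9.82·(+0.99452) / (0.1644·(-0.82015)) = -6.2581 rad/s; magnitude 6.2581 rad/s.

6.26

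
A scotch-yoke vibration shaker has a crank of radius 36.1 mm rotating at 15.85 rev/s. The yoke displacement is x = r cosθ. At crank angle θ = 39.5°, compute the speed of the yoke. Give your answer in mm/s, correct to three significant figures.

ω = 99.59 rad/s (from 15.85 rev/s).
x = r cosθ ⇒ ẋ = −rω sinθ.
|v| = rω|sinθ| = 0.0361·99.59·|sin 39.5°| = 2.2868 m/s = 2286.8 mm/s.

2290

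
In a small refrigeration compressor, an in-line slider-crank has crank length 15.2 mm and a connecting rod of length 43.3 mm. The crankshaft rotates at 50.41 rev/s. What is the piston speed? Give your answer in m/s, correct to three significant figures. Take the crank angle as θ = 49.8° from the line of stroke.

4.54

ω = 2π·50.4 = 316.7 rad/s
For an in-line slider-crank, x = r cosθ + √(L² − r² sin²θ), so v = −rω sinθ·[1 + r cosθ/√(L² − r² sin²θ)].
With r = 0.0152 m, L = 0.0433 m, θ = 49.8°: √(L² − r² sin²θ) = 0.041715 m.
v = −0.0152·316.7·0.76380·[1 + 0.0152·0.64546/0.041715] = -4.5421 m/s.
|v| = 4.5421 m/s.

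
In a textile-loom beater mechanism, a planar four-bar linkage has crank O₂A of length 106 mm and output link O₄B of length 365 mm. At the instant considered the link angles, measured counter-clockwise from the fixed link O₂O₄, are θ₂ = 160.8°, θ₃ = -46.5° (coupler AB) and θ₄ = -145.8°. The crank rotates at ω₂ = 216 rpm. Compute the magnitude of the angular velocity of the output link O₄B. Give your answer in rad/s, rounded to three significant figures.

3.05

ω₂ = 22.62 rad/s (from 216 rpm).
Differentiating the loop-closure r₂e^{iθ₂}+r₃e^{iθ₃}=r₁+r₄e^{iθ₄} gives r₂ω₂e^{iθ₂}+r₃ω₃e^{iθ₃}=r₄ω₄e^{iθ₄}.
Eliminating the other unknown: ω₄ = r₂ω₂ sin(θ₂−θ₃) / [r₄ sin(θ₄−θ₃)].
Numerator sine = -0.45865; denominator sine = -0.98686.
Result = 0.106·22.62·(-0.45865) / (0.365·(-0.98686)) = +3.053 rad/s; magnitude 3.053 rad/s.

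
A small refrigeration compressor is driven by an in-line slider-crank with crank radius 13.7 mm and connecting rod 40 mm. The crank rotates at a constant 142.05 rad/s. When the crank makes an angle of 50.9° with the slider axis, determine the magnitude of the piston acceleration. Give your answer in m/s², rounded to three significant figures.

ω = 142.1 rad/s
x(θ) = r cosθ + √(L² − r² sin²θ); with ω constant, a = ω²·d²x/dθ².
d²x/dθ² = −r cosθ − r²(cos2θ)/√u − r⁴ sin²2θ/(4u^{3/2}),  u = L² − r² sin²θ = 0.00148696 m².
Substituting r = 0.0137 m, L = 0.04 m, θ = 50.9°: d²x/dθ² = -0.0077921 m.
a = ω²·d²x/dθ² = (142.1)²·(-0.0077921) = -157.23 m/s²;  |a| = 157.23 m/s².

157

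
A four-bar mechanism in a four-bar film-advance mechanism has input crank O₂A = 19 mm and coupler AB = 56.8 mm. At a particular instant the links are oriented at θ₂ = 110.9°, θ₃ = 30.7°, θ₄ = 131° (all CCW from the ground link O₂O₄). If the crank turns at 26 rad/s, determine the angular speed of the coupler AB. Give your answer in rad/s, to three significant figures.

3.04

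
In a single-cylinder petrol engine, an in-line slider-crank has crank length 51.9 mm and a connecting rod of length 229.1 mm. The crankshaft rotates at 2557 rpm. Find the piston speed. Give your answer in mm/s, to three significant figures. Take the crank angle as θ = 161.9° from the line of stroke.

3390

ω = 2π·2557/60 = 267.8 rad/s
For an in-line slider-crank, x = r cosθ + √(L² − r² sin²θ), so v = −rω sinθ·[1 + r cosθ/√(L² − r² sin²θ)].
With r = 0.0519 m, L = 0.2291 m, θ = 161.9°: √(L² − r² sin²θ) = 0.22853 m.
v = −0.0519·267.8·0.31068·[1 + 0.0519·-0.95052/0.22853] = -3.3855 m/s.
|v| = 3.3855 m/s = 3385.5 mm/s.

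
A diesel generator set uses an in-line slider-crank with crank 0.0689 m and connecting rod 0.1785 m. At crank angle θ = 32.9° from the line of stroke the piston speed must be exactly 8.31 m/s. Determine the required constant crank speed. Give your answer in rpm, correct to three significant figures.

1590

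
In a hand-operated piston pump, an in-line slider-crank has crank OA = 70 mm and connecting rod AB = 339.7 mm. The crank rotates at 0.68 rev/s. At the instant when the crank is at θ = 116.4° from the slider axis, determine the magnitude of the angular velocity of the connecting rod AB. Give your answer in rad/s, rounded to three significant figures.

ω = 4.273 rad/s (converted from 0.68 rev/s).
The rod makes angle φ with the slider axis where L sinφ = r sinθ; differentiating, L cosφ·φ̇ = r ω cosθ.
L cosφ = √(L² − r² sin²θ) = 0.33386 m.
|ω_rod| = r ω |cosθ| / √(L² − r² sin²θ) = 0.07·4.273·0.44464/0.33386 = 0.39831 rad/s.

0.398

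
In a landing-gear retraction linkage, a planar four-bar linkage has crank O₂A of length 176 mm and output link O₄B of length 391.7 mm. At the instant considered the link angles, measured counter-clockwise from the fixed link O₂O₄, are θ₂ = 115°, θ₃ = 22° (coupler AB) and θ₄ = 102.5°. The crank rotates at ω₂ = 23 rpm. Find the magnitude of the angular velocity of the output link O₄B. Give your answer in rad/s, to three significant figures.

1.10

ω₂ = 2.409 rad/s (from 23 rpm).
Differentiating the loop-closure r₂e^{iθ₂}+r₃e^{iθ₃}=r₁+r₄e^{iθ₄} gives r₂ω₂e^{iθ₂}+r₃ω₃e^{iθ₃}=r₄ω₄e^{iθ₄}.
Eliminating the other unknown: ω₄ = r₂ω₂ sin(θ₂−θ₃) / [r₄ sin(θ₄−θ₃)].
Numerator sine = +0.99863; denominator sine = +0.98629.
Result = 0.176·2.409·(+0.99863) / (0.3917·(+0.98629)) = +1.0958 rad/s; magnitude 1.0958 rad/s.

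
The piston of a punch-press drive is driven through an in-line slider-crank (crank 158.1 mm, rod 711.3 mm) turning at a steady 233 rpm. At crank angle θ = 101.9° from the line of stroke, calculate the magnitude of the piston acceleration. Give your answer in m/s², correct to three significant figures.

39.0

ω = 2π·233/60 = 24.4 rad/s
x(θ) = r cosθ + √(L² − r² sin²θ); with ω constant, a = ω²·d²x/dθ².
d²x/dθ² = −r cosθ − r²(cos2θ)/√u − r⁴ sin²2θ/(4u^{3/2}),  u = L² − r² sin²θ = 0.482015 m².
Substituting r = 0.1581 m, L = 0.7113 m, θ = 101.9°: d²x/dθ² = +0.065466 m.
a = ω²·d²x/dθ² = (24.4)²·(+0.065466) = +38.975 m/s²;  |a| = 38.975 m/s².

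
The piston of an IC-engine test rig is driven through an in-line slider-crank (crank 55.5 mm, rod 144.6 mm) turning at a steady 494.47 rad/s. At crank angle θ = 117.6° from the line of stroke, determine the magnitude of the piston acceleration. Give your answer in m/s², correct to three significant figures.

9290

ω = 494.5 rad/s
x(θ) = r cosθ + √(L² − r² sin²θ); with ω constant, a = ω²·d²x/dθ².
d²x/dθ² = −r cosθ − r²(cos2θ)/√u − r⁴ sin²2θ/(4u^{3/2}),  u = L² − r² sin²θ = 0.0184901 m².
Substituting r = 0.0555 m, L = 0.1446 m, θ = 117.6°: d²x/dθ² = +0.038005 m.
a = ω²·d²x/dθ² = (494.5)²·(+0.038005) = +9292.2 m/s²;  |a| = 9292.2 m/s².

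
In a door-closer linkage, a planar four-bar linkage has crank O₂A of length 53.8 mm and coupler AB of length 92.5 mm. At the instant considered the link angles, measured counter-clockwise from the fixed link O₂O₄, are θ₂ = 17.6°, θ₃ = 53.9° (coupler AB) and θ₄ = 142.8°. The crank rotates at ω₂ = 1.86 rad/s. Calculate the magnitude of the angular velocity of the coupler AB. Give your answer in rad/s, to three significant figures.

0.884

ω₂ = 1.86 rad/s
Differentiating the loop-closure r₂e^{iθ₂}+r₃e^{iθ₃}=r₁+r₄e^{iθ₄} gives r₂ω₂e^{iθ₂}+r₃ω₃e^{iθ₃}=r₄ω₄e^{iθ₄}.
Eliminating the other unknown: ω₃ = r₂ω₂ sin(θ₄−θ₂) / [r₃ sin(θ₃−θ₄)].
Numerator sine = +0.81714; denominator sine = -0.99982.
Result = 0.0538·1.86·(+0.81714) / (0.0925·(-0.99982)) = -0.88416 rad/s; magnitude 0.88416 rad/s.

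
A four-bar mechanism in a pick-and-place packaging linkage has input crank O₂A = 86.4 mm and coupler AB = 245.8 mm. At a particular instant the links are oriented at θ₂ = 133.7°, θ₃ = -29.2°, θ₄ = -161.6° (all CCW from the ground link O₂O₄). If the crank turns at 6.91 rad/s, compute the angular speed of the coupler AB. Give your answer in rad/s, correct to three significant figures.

2.97

ω₂ = 6.91 rad/s
Differentiating the loop-closure r₂e^{iθ₂}+r₃e^{iθ₃}=r₁+r₄e^{iθ₄} gives r₂ω₂e^{iθ₂}+r₃ω₃e^{iθ₃}=r₄ω₄e^{iθ₄}.
Eliminating the other unknown: ω₃ = r₂ω₂ sin(θ₄−θ₂) / [r₃ sin(θ₃−θ₄)].
Numerator sine = +0.90408; denominator sine = +0.73846.
Result = 0.0864·6.91·(+0.90408) / (0.2458·(+0.73846)) = +2.9737 rad/s; magnitude 2.9737 rad/s.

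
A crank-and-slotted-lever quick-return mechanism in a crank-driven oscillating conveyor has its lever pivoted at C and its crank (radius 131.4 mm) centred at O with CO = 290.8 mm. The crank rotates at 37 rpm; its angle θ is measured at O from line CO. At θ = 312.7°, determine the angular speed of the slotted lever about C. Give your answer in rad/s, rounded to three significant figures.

1.09

ω = 3.875 rad/s (from 37 rpm).
Crank pin A relative to C: A = (d + r cosθ, r sinθ); lever angle φ = atan2(r sinθ, d + r cosθ).
Differentiating tanφ: φ̇ = rω(d cosθ + r)/(d² + r² + 2dr cosθ).
d² + r² + 2dr cosθ = |CA|² = 0.153657 m²;  d cosθ + r = +0.32861 m.
|ω_lever| = |0.1314·3.875·+0.32861| / 0.153657 = 1.0888 rad/s.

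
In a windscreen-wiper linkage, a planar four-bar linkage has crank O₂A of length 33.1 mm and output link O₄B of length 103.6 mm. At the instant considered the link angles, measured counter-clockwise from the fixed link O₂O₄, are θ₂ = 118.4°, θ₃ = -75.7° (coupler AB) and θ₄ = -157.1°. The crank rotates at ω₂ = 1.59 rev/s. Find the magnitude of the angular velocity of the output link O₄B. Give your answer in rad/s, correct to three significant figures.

0.786

ω₂ = 9.99 rad/s (from 1.59 rev/s).
Differentiating the loop-closure r₂e^{iθ₂}+r₃e^{iθ₃}=r₁+r₄e^{iθ₄} gives r₂ω₂e^{iθ₂}+r₃ω₃e^{iθ₃}=r₄ω₄e^{iθ₄}.
Eliminating the other unknown: ω₄ = r₂ω₂ sin(θ₂−θ₃) / [r₄ sin(θ₄−θ₃)].
Numerator sine = -0.24362; denominator sine = -0.98876.
Result = 0.0331·9.99·(-0.24362) / (0.1036·(-0.98876)) = +0.78643 rad/s; magnitude 0.78643 rad/s.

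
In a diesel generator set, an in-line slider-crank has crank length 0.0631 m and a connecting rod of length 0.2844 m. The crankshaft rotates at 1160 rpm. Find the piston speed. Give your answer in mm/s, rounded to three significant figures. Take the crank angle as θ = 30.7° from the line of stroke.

4660

ω = 2π·1160/60 = 121.5 rad/s
For an in-line slider-crank, x = r cosθ + √(L² − r² sin²θ), so v = −rω sinθ·[1 + r cosθ/√(L² − r² sin²θ)].
With r = 0.0631 m, L = 0.2844 m, θ = 30.7°: √(L² − r² sin²θ) = 0.28257 m.
v = −0.0631·121.5·0.51054·[1 + 0.0631·0.85985/0.28257] = -4.6648 m/s.
|v| = 4.6648 m/s = 4664.8 mm/s.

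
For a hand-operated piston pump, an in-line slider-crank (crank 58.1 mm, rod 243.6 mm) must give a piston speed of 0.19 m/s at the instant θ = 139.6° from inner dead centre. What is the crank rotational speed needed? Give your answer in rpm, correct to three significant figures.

59.0

For an in-line slider-crank, |v_piston| = rω|sinθ|·[1 + r cosθ/√(L² − r² sin²θ)].
With r = 0.0581 m, L = 0.2436 m, θ = 139.6°: the bracketed kinematic factor |dx/dθ| = 0.030733 m.
ω = v/|dx/dθ| = 0.19/0.030733 = 6.1823 rad/s.
N = 60ω/(2π) = 59.036 rpm.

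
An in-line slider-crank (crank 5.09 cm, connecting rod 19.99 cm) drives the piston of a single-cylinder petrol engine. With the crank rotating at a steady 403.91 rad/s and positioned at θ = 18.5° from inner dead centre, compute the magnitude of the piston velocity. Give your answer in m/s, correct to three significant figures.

ω = 403.9 rad/s
For an in-line slider-crank, x = r cosθ + √(L² − r² sin²θ), so v = −rω sinθ·[1 + r cosθ/√(L² − r² sin²θ)].
With r = 0.0509 m, L = 0.1999 m, θ = 18.5°: √(L² − r² sin²θ) = 0.19925 m.
v = −0.0509·403.9·0.31730·[1 + 0.0509·0.94832/0.19925] = -8.1039 m/s.
|v| = 8.1039 m/s.

8.10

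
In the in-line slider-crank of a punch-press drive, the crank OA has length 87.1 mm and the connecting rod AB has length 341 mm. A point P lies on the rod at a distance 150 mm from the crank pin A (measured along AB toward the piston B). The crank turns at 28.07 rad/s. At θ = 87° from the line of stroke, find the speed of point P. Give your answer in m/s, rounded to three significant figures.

2.46

ω = 28.07 rad/s.  Crank-pin speed |V_A| = rω = 2.4449 m/s, perpendicular to OA.
Rod angle: sinφ = −(r/L) sinθ ⇒ φ = -14.778°; ω_rod = −rω cosθ/√(L²−r²sin²θ) = -0.38807 rad/s.
V_P = V_A + ω_rod × AP, with AP = 0.15 m along the rod.
Components: V_Px = −rω sinθ − a·ω_rod·sinφ = -2.4564 m/s;  V_Py = rω cosθ + a·ω_rod·cosφ = +0.07167 m/s.
|V_P| = √(V_Px² + V_Py²) = 2.4574 m/s.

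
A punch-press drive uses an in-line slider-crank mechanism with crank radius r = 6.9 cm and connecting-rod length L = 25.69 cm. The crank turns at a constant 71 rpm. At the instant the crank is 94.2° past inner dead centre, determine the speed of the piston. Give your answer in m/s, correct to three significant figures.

ω = 2π·71/60 = 7.435 rad/s
For an in-line slider-crank, x = r cosθ + √(L² − r² sin²θ), so v = −rω sinθ·[1 + r cosθ/√(L² − r² sin²θ)].
With r = 0.069 m, L = 0.2569 m, θ = 94.2°: √(L² − r² sin²θ) = 0.24751 m.
v = −0.069·7.435·0.99731·[1 + 0.069·-0.07324/0.24751] = -0.5012 m/s.
|v| = 0.5012 m/s.

0.501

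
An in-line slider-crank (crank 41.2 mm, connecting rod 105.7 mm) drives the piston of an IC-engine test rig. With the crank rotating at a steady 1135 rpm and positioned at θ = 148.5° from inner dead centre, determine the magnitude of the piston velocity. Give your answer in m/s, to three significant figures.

1.69

ω = 2π·1135/60 = 118.9 rad/s
For an in-line slider-crank, x = r cosθ + √(L² − r² sin²θ), so v = −rω sinθ·[1 + r cosθ/√(L² − r² sin²θ)].
With r = 0.0412 m, L = 0.1057 m, θ = 148.5°: √(L² − r² sin²θ) = 0.10348 m.
v = −0.0412·118.9·0.52250·[1 + 0.0412·-0.85264/0.10348] = -1.6901 m/s.
|v| = 1.6901 m/s.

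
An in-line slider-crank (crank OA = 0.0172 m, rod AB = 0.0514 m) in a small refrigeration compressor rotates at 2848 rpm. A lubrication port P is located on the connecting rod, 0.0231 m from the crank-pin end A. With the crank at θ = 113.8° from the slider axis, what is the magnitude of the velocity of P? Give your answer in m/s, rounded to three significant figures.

ω = 298.2 rad/s.  Crank-pin speed |V_A| = rω = 5.1298 m/s, perpendicular to OA.
Rod angle: sinφ = −(r/L) sinθ ⇒ φ = -17.829°; ω_rod = −rω cosθ/√(L²−r²sin²θ) = +42.306 rad/s.
V_P = V_A + ω_rod × AP, with AP = 0.0231 m along the rod.
Components: V_Px = −rω sinθ − a·ω_rod·sinφ = -4.3943 m/s;  V_Py = rω cosθ + a·ω_rod·cosφ = -1.1398 m/s.
|V_P| = √(V_Px² + V_Py²) = 4.5397 m/s.

4.54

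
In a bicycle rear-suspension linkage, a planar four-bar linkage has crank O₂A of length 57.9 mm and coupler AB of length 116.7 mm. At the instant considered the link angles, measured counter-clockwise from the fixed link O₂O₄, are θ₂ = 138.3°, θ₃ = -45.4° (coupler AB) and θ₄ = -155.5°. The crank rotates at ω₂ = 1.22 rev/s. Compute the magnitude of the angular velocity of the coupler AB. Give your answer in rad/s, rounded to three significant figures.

3.71

ω₂ = 7.665 rad/s (from 1.22 rev/s).
Differentiating the loop-closure r₂e^{iθ₂}+r₃e^{iθ₃}=r₁+r₄e^{iθ₄} gives r₂ω₂e^{iθ₂}+r₃ω₃e^{iθ₃}=r₄ω₄e^{iθ₄}.
Eliminating the other unknown: ω₃ = r₂ω₂ sin(θ₄−θ₂) / [r₃ sin(θ₃−θ₄)].
Numerator sine = +0.91496; denominator sine = +0.93909.
Result = 0.0579·7.665·(+0.91496) / (0.1167·(+0.93909)) = +3.7054 rad/s; magnitude 3.7054 rad/s.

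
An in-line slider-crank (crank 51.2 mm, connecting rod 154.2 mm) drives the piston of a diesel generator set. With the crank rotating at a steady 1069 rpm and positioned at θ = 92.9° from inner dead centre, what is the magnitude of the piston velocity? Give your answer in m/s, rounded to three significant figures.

ω = 2π·1069/60 = 111.9 rad/s
For an in-line slider-crank, x = r cosθ + √(L² − r² sin²θ), so v = −rω sinθ·[1 + r cosθ/√(L² − r² sin²θ)].
With r = 0.0512 m, L = 0.1542 m, θ = 92.9°: √(L² − r² sin²θ) = 0.14547 m.
v = −0.0512·111.9·0.99872·[1 + 0.0512·-0.05059/0.14547] = -5.6223 m/s.
|v| = 5.6223 m/s.

5.62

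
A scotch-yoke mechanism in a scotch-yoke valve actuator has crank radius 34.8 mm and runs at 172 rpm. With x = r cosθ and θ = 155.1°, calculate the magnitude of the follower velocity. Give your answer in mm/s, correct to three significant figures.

264

ω = 18.01 rad/s (from 172 rpm).
x = r cosθ ⇒ ẋ = −rω sinθ.
|v| = rω|sinθ| = 0.0348·18.01·|sin 155.1°| = 0.26391 m/s = 263.91 mm/s.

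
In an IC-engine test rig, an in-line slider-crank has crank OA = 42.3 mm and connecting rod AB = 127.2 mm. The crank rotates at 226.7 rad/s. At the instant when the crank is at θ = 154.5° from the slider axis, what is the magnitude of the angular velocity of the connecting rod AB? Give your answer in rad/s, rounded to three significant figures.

68.8

ω = 226.7 rad/s
The rod makes angle φ with the slider axis where L sinφ = r sinθ; differentiating, L cosφ·φ̇ = r ω cosθ.
L cosφ = √(L² − r² sin²θ) = 0.12589 m.
|ω_rod| = r ω |cosθ| / √(L² − r² sin²θ) = 0.0423·226.7·0.90259/0.12589 = 68.753 rad/s.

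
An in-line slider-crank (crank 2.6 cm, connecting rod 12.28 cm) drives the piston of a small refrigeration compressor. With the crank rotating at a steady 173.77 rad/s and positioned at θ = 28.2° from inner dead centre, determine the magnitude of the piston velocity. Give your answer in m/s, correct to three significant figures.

2.54

ω = 173.8 rad/s
For an in-line slider-crank, x = r cosθ + √(L² − r² sin²θ), so v = −rω sinθ·[1 + r cosθ/√(L² − r² sin²θ)].
With r = 0.026 m, L = 0.1228 m, θ = 28.2°: √(L² − r² sin²θ) = 0.12218 m.
v = −0.026·173.8·0.47255·[1 + 0.026·0.88130/0.12218] = -2.5354 m/s.
|v| = 2.5354 m/s.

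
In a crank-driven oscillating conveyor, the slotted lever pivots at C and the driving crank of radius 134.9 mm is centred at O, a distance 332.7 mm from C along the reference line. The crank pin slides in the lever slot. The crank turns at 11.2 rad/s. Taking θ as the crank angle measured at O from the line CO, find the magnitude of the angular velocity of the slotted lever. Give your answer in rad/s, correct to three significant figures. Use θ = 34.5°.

ω = 11.2 rad/s
Crank pin A relative to C: A = (d + r cosθ, r sinθ); lever angle φ = atan2(r sinθ, d + r cosθ).
Differentiating tanφ: φ̇ = rω(d cosθ + r)/(d² + r² + 2dr cosθ).
d² + r² + 2dr cosθ = |CA|² = 0.202863 m²;  d cosθ + r = +0.40909 m.
|ω_lever| = |0.1349·11.2·+0.40909| / 0.202863 = 3.0468 rad/s.

3.05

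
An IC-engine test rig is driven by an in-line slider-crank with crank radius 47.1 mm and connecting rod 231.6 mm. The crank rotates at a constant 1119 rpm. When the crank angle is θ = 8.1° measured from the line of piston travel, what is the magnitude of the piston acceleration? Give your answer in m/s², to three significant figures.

ω = 2π·1119/60 = 117.2 rad/s
x(θ) = r cosθ + √(L² − r² sin²θ); with ω constant, a = ω²·d²x/dθ².
d²x/dθ² = −r cosθ − r²(cos2θ)/√u − r⁴ sin²2θ/(4u^{3/2}),  u = L² − r² sin²θ = 0.0535945 m².
Substituting r = 0.0471 m, L = 0.2316 m, θ = 8.1°: d²x/dθ² = -0.05584 m.
a = ω²·d²x/dθ² = (117.2)²·(-0.05584) = -766.76 m/s²;  |a| = 766.76 m/s².

767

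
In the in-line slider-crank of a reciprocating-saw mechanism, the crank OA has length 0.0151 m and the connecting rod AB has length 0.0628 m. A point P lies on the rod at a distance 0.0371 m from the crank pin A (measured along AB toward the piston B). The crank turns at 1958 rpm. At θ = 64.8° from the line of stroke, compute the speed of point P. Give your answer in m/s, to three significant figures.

3.02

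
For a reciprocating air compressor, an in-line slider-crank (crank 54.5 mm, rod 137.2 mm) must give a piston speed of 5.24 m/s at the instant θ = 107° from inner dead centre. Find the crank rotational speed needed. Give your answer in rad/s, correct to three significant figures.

115

For an in-line slider-crank, |v_piston| = rω|sinθ|·[1 + r cosθ/√(L² − r² sin²θ)].
With r = 0.0545 m, L = 0.1372 m, θ = 107°: the bracketed kinematic factor |dx/dθ| = 0.045575 m.
ω = v/|dx/dθ| = 5.24/0.045575 = 114.98 rad/s.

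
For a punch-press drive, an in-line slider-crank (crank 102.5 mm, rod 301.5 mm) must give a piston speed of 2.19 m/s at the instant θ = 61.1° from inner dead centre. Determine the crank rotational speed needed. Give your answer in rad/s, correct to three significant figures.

For an in-line slider-crank, |v_piston| = rω|sinθ|·[1 + r cosθ/√(L² − r² sin²θ)].
With r = 0.1025 m, L = 0.3015 m, θ = 61.1°: the bracketed kinematic factor |dx/dθ| = 0.10518 m.
ω = v/|dx/dθ| = 2.19/0.10518 = 20.822 rad/s.

20.8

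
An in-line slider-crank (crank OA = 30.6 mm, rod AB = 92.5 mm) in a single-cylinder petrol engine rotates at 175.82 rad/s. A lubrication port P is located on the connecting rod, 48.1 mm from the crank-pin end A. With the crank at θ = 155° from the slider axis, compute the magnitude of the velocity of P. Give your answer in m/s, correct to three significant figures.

3.02

ω = 175.8 rad/s.  Crank-pin speed |V_A| = rω = 5.3801 m/s, perpendicular to OA.
Rod angle: sinφ = −(r/L) sinθ ⇒ φ = -8.037°; ω_rod = −rω cosθ/√(L²−r²sin²θ) = +53.237 rad/s.
V_P = V_A + ω_rod × AP, with AP = 0.0481 m along the rod.
Components: V_Px = −rω sinθ − a·ω_rod·sinφ = -1.9157 m/s;  V_Py = rω cosθ + a·ω_rod·cosφ = -2.3405 m/s.
|V_P| = √(V_Px² + V_Py²) = 3.0245 m/s.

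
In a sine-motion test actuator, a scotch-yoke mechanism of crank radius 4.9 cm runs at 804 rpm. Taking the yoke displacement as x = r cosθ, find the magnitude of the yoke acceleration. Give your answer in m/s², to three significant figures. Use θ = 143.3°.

ω = 84.19 rad/s (from 804 rpm).
x = r cosθ ⇒ ẍ = −rω² cosθ (ω constant).
|a| = rω²|cosθ| = 0.049·(84.19)²·|cos 143.3°| = 278.5 m/s².

278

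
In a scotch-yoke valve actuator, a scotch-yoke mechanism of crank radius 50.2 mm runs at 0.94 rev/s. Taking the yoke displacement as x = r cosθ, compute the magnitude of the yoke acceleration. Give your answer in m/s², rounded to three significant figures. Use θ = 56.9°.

ω = 5.906 rad/s (from 0.94 rev/s).
x = r cosθ ⇒ ẍ = −rω² cosθ (ω constant).
|a| = rω²|cosθ| = 0.0502·(5.906)²·|cos 56.9°| = 0.9563 m/s².

0.956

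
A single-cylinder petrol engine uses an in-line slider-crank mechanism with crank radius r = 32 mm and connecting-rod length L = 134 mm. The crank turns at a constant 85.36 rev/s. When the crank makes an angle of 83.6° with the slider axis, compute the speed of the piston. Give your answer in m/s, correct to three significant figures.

17.5

ω = 2π·85.4 = 536.3 rad/s
For an in-line slider-crank, x = r cosθ + √(L² − r² sin²θ), so v = −rω sinθ·[1 + r cosθ/√(L² − r² sin²θ)].
With r = 0.032 m, L = 0.134 m, θ = 83.6°: √(L² − r² sin²θ) = 0.13017 m.
v = −0.032·536.3·0.99377·[1 + 0.032·0.11147/0.13017] = -17.523 m/s.
|v| = 17.523 m/s.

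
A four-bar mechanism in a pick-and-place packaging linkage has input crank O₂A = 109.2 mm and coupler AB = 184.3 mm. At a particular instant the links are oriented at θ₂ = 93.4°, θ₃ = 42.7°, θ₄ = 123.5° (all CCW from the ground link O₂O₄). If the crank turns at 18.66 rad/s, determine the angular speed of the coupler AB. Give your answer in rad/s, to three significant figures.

ω₂ = 18.66 rad/s
Differentiating the loop-closure r₂e^{iθ₂}+r₃e^{iθ₃}=r₁+r₄e^{iθ₄} gives r₂ω₂e^{iθ₂}+r₃ω₃e^{iθ₃}=r₄ω₄e^{iθ₄}.
Eliminating the other unknown: ω₃ = r₂ω₂ sin(θ₄−θ₂) / [r₃ sin(θ₃−θ₄)].
Numerator sine = +0.50151; denominator sine = -0.98714.
Result = 0.1092·18.66·(+0.50151) / (0.1843·(-0.98714)) = -5.6171 rad/s; magnitude 5.6171 rad/s.

5.62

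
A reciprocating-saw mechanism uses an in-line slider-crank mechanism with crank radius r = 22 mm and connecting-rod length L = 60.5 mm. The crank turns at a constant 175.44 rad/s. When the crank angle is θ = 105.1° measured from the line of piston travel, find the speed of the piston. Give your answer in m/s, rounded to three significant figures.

3.35

ω = 175.4 rad/s
For an in-line slider-crank, x = r cosθ + √(L² − r² sin²θ), so v = −rω sinθ·[1 + r cosθ/√(L² − r² sin²θ)].
With r = 0.022 m, L = 0.0605 m, θ = 105.1°: √(L² − r² sin²θ) = 0.056649 m.
v = −0.022·175.4·0.96547·[1 + 0.022·-0.26050/0.056649] = -3.3494 m/s.
|v| = 3.3494 m/s.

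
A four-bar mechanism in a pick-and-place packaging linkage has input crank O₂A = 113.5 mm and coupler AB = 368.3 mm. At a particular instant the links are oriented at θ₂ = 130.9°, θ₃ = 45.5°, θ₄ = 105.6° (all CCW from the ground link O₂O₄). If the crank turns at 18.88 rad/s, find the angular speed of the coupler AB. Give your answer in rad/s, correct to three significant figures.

2.87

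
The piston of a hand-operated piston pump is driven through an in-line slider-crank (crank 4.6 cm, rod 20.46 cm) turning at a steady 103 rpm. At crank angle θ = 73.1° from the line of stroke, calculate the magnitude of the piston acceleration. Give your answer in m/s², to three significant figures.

ω = 2π·103/60 = 10.79 rad/s
x(θ) = r cosθ + √(L² − r² sin²θ); with ω constant, a = ω²·d²x/dθ².
d²x/dθ² = −r cosθ − r²(cos2θ)/√u − r⁴ sin²2θ/(4u^{3/2}),  u = L² − r² sin²θ = 0.039924 m².
Substituting r = 0.046 m, L = 0.2046 m, θ = 73.1°: d²x/dθ² = -0.0046155 m.
a = ω²·d²x/dθ² = (10.79)²·(-0.0046155) = -0.53698 m/s²;  |a| = 0.53698 m/s².

0.537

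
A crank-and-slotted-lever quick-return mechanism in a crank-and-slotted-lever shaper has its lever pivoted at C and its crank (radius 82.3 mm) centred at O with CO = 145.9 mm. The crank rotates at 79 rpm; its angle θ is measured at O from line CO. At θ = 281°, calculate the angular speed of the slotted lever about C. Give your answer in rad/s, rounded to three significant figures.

ω = 8.273 rad/s (from 79 rpm).
Crank pin A relative to C: A = (d + r cosθ, r sinθ); lever angle φ = atan2(r sinθ, d + r cosθ).
Differentiating tanφ: φ̇ = rω(d cosθ + r)/(d² + r² + 2dr cosθ).
d² + r² + 2dr cosθ = |CA|² = 0.0326424 m²;  d cosθ + r = +0.11014 m.
|ω_lever| = |0.0823·8.273·+0.11014| / 0.0326424 = 2.2973 rad/s.

2.30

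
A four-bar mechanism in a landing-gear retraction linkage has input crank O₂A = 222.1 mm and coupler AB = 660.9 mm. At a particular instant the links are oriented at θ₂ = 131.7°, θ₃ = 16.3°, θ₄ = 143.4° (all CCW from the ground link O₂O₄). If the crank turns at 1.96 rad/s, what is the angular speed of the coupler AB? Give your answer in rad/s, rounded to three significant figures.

0.167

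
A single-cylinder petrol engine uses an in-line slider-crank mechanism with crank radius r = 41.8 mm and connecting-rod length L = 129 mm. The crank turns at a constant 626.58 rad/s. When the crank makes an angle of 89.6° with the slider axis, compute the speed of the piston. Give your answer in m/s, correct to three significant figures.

ω = 626.6 rad/s
For an in-line slider-crank, x = r cosθ + √(L² − r² sin²θ), so v = −rω sinθ·[1 + r cosθ/√(L² − r² sin²θ)].
With r = 0.0418 m, L = 0.129 m, θ = 89.6°: √(L² − r² sin²θ) = 0.12204 m.
v = −0.0418·626.6·0.99998·[1 + 0.0418·0.00698/0.12204] = -26.253 m/s.
|v| = 26.253 m/s.

26.3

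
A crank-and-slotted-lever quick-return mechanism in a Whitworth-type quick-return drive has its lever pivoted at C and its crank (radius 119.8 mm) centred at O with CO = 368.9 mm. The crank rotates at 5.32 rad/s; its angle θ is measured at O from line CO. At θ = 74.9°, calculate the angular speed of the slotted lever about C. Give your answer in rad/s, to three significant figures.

0.793

ω = 5.32 rad/s
Crank pin A relative to C: A = (d + r cosθ, r sinθ); lever angle φ = atan2(r sinθ, d + r cosθ).
Differentiating tanφ: φ̇ = rω(d cosθ + r)/(d² + r² + 2dr cosθ).
d² + r² + 2dr cosθ = |CA|² = 0.173465 m²;  d cosθ + r = +0.2159 m.
|ω_lever| = |0.1198·5.32·+0.2159| / 0.173465 = 0.79325 rad/s.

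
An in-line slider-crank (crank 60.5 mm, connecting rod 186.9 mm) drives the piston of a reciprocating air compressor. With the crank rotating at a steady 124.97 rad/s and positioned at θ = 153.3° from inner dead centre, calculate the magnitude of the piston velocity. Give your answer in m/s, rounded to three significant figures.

ω = 125 rad/s
For an in-line slider-crank, x = r cosθ + √(L² − r² sin²θ), so v = −rω sinθ·[1 + r cosθ/√(L² − r² sin²θ)].
With r = 0.0605 m, L = 0.1869 m, θ = 153.3°: √(L² − r² sin²θ) = 0.18491 m.
v = −0.0605·125·0.44932·[1 + 0.0605·-0.89337/0.18491] = -2.4042 m/s.
|v| = 2.4042 m/s.

2.40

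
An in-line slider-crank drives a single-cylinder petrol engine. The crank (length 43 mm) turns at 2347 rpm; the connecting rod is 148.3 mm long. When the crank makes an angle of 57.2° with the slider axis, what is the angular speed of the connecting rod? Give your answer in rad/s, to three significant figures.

ω = 245.8 rad/s (converted from 2347 rpm).
The rod makes angle φ with the slider axis where L sinφ = r sinθ; differentiating, L cosφ·φ̇ = r ω cosθ.
L cosφ = √(L² − r² sin²θ) = 0.14383 m.
|ω_rod| = r ω |cosθ| / √(L² − r² sin²θ) = 0.043·245.8·0.54171/0.14383 = 39.805 rad/s.

39.8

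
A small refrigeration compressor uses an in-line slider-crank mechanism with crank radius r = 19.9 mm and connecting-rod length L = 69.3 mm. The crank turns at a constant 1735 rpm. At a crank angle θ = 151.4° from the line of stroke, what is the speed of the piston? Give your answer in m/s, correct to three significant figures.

1.29

ω = 2π·1735/60 = 181.7 rad/s
For an in-line slider-crank, x = r cosθ + √(L² − r² sin²θ), so v = −rω sinθ·[1 + r cosθ/√(L² − r² sin²θ)].
With r = 0.0199 m, L = 0.0693 m, θ = 151.4°: √(L² − r² sin²θ) = 0.068642 m.
v = −0.0199·181.7·0.47869·[1 + 0.0199·-0.87798/0.068642] = -1.2902 m/s.
|v| = 1.2902 m/s.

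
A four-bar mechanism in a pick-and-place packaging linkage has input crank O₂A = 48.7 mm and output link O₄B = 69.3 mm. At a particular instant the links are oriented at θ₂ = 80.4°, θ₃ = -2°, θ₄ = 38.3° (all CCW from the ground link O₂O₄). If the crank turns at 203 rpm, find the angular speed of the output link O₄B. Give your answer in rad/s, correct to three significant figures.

ω₂ = 21.26 rad/s (from 203 rpm).
Differentiating the loop-closure r₂e^{iθ₂}+r₃e^{iθ₃}=r₁+r₄e^{iθ₄} gives r₂ω₂e^{iθ₂}+r₃ω₃e^{iθ₃}=r₄ω₄e^{iθ₄}.
Eliminating the other unknown: ω₄ = r₂ω₂ sin(θ₂−θ₃) / [r₄ sin(θ₄−θ₃)].
Numerator sine = +0.99122; denominator sine = +0.64679.
Result = 0.0487·21.26·(+0.99122) / (0.0693·(+0.64679)) = +22.894 rad/s; magnitude 22.894 rad/s.

22.9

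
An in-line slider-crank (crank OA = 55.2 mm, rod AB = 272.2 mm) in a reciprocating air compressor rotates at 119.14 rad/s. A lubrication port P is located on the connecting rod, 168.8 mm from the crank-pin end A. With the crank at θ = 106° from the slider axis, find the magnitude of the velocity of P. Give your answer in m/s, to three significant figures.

ω = 119.1 rad/s.  Crank-pin speed |V_A| = rω = 6.5765 m/s, perpendicular to OA.
Rod angle: sinφ = −(r/L) sinθ ⇒ φ = -11.241°; ω_rod = −rω cosθ/√(L²−r²sin²θ) = +6.7898 rad/s.
V_P = V_A + ω_rod × AP, with AP = 0.1688 m along the rod.
Components: V_Px = −rω sinθ − a·ω_rod·sinφ = -6.0983 m/s;  V_Py = rω cosθ + a·ω_rod·cosφ = -0.6886 m/s.
|V_P| = √(V_Px² + V_Py²) = 6.1371 m/s.

6.14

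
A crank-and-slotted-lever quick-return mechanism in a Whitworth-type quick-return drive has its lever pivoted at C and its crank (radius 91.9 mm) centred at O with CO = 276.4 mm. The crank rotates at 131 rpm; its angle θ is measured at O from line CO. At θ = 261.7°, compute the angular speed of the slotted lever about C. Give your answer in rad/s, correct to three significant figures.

ω = 13.72 rad/s (from 131 rpm).
Crank pin A relative to C: A = (d + r cosθ, r sinθ); lever angle φ = atan2(r sinθ, d + r cosθ).
Differentiating tanφ: φ̇ = rω(d cosθ + r)/(d² + r² + 2dr cosθ).
d² + r² + 2dr cosθ = |CA|² = 0.0775089 m²;  d cosθ + r = +0.052 m.
|ω_lever| = |0.0919·13.72·+0.052| / 0.0775089 = 0.8458 rad/s.

0.846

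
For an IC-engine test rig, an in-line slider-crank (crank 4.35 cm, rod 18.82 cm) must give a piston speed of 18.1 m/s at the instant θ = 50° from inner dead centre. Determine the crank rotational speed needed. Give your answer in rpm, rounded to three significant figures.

For an in-line slider-crank, |v_piston| = rω|sinθ|·[1 + r cosθ/√(L² − r² sin²θ)].
With r = 0.0435 m, L = 0.1882 m, θ = 50°: the bracketed kinematic factor |dx/dθ| = 0.038353 m.
ω = v/|dx/dθ| = 18.1/0.038353 = 471.93 rad/s.
N = 60ω/(2π) = 4506.6 rpm.

4510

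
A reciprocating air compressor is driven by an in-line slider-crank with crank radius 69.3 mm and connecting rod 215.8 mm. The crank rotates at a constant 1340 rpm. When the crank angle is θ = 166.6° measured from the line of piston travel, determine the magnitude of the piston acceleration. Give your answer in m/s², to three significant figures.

933

ω = 2π·1340/60 = 140.3 rad/s
x(θ) = r cosθ + √(L² − r² sin²θ); with ω constant, a = ω²·d²x/dθ².
d²x/dθ² = −r cosθ − r²(cos2θ)/√u − r⁴ sin²2θ/(4u^{3/2}),  u = L² − r² sin²θ = 0.0463117 m².
Substituting r = 0.0693 m, L = 0.2158 m, θ = 166.6°: d²x/dθ² = +0.047377 m.
a = ω²·d²x/dθ² = (140.3)²·(+0.047377) = +932.89 m/s²;  |a| = 932.89 m/s².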